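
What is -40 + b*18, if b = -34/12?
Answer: -91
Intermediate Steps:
b = -17/6 (b = -34*1/12 = -17/6 ≈ -2.8333)
-40 + b*18 = -40 - 17/6*18 = -40 - 51 = -91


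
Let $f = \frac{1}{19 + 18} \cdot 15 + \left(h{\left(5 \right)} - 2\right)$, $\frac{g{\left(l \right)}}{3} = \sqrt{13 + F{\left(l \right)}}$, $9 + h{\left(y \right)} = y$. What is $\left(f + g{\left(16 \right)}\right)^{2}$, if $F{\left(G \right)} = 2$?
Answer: $\frac{227664}{1369} - \frac{1242 \sqrt{15}}{37} \approx 36.293$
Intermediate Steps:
$h{\left(y \right)} = -9 + y$
$g{\left(l \right)} = 3 \sqrt{15}$ ($g{\left(l \right)} = 3 \sqrt{13 + 2} = 3 \sqrt{15}$)
$f = - \frac{207}{37}$ ($f = \frac{1}{19 + 18} \cdot 15 + \left(\left(-9 + 5\right) - 2\right) = \frac{1}{37} \cdot 15 - 6 = \frac{15}{37} - 6 = - \frac{207}{37} \approx -5.5946$)
$\left(f + g{\left(16 \right)}\right)^{2} = \left(- \frac{207}{37} + 3 \sqrt{15}\right)^{2}$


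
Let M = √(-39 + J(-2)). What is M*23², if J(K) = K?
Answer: 529*I*√41 ≈ 3387.3*I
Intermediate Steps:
M = I*√41 (M = √(-39 - 2) = √(-41) = I*√41 ≈ 6.4031*I)
M*23² = (I*√41)*23² = (I*√41)*529 = 529*I*√41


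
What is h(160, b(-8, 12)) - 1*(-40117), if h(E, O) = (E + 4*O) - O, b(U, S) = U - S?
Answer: 40217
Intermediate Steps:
h(E, O) = E + 3*O
h(160, b(-8, 12)) - 1*(-40117) = (160 + 3*(-8 - 1*12)) - 1*(-40117) = (160 + 3*(-8 - 12)) + 40117 = (160 + 3*(-20)) + 40117 = (160 - 60) + 40117 = 100 + 40117 = 40217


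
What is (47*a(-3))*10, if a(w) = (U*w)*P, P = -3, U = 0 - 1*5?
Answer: -21150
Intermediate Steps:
U = -5 (U = 0 - 5 = -5)
a(w) = 15*w (a(w) = -5*w*(-3) = 15*w)
(47*a(-3))*10 = (47*(15*(-3)))*10 = (47*(-45))*10 = -2115*10 = -21150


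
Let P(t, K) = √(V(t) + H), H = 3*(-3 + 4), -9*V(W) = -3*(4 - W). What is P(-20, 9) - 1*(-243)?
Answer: 243 + √11 ≈ 246.32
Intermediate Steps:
V(W) = 4/3 - W/3 (V(W) = -(-1)*(4 - W)/3 = -(-12 + 3*W)/9 = 4/3 - W/3)
H = 3 (H = 3*1 = 3)
P(t, K) = √(13/3 - t/3) (P(t, K) = √((4/3 - t/3) + 3) = √(13/3 - t/3))
P(-20, 9) - 1*(-243) = √(39 - 3*(-20))/3 - 1*(-243) = √(39 + 60)/3 + 243 = √99/3 + 243 = (3*√11)/3 + 243 = √11 + 243 = 243 + √11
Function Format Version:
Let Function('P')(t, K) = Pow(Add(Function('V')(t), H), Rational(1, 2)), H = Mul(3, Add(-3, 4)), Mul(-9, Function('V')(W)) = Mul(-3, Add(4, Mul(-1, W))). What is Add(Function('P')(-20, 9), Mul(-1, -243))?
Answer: Add(243, Pow(11, Rational(1, 2))) ≈ 246.32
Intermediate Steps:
Function('V')(W) = Add(Rational(4, 3), Mul(Rational(-1, 3), W)) (Function('V')(W) = Mul(Rational(-1, 9), Mul(-3, Add(4, Mul(-1, W)))) = Mul(Rational(-1, 9), Add(-12, Mul(3, W))) = Add(Rational(4, 3), Mul(Rational(-1, 3), W)))
H = 3 (H = Mul(3, 1) = 3)
Function('P')(t, K) = Pow(Add(Rational(13, 3), Mul(Rational(-1, 3), t)), Rational(1, 2)) (Function('P')(t, K) = Pow(Add(Add(Rational(4, 3), Mul(Rational(-1, 3), t)), 3), Rational(1, 2)) = Pow(Add(Rational(13, 3), Mul(Rational(-1, 3), t)), Rational(1, 2)))
Add(Function('P')(-20, 9), Mul(-1, -243)) = Add(Mul(Rational(1, 3), Pow(Add(39, Mul(-3, -20)), Rational(1, 2))), Mul(-1, -243)) = Add(Mul(Rational(1, 3), Pow(Add(39, 60), Rational(1, 2))), 243) = Add(Mul(Rational(1, 3), Pow(99, Rational(1, 2))), 243) = Add(Mul(Rational(1, 3), Mul(3, Pow(11, Rational(1, 2)))), 243) = Add(Pow(11, Rational(1, 2)), 243) = Add(243, Pow(11, Rational(1, 2)))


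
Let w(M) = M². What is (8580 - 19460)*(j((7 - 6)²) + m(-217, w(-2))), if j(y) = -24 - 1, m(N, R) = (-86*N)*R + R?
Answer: -811941760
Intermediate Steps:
m(N, R) = R - 86*N*R (m(N, R) = -86*N*R + R = R - 86*N*R)
j(y) = -25
(8580 - 19460)*(j((7 - 6)²) + m(-217, w(-2))) = (8580 - 19460)*(-25 + (-2)²*(1 - 86*(-217))) = -10880*(-25 + 4*(1 + 18662)) = -10880*(-25 + 4*18663) = -10880*(-25 + 74652) = -10880*74627 = -811941760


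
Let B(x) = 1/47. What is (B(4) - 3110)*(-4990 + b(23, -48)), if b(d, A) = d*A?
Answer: 890753886/47 ≈ 1.8952e+7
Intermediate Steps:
b(d, A) = A*d
B(x) = 1/47
(B(4) - 3110)*(-4990 + b(23, -48)) = (1/47 - 3110)*(-4990 - 48*23) = -146169*(-4990 - 1104)/47 = -146169/47*(-6094) = 890753886/47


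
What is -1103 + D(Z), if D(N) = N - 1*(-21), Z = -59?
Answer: -1141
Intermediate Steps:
D(N) = 21 + N (D(N) = N + 21 = 21 + N)
-1103 + D(Z) = -1103 + (21 - 59) = -1103 - 38 = -1141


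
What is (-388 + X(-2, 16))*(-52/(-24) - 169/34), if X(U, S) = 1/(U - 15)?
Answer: 314457/289 ≈ 1088.1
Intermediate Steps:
X(U, S) = 1/(-15 + U)
(-388 + X(-2, 16))*(-52/(-24) - 169/34) = (-388 + 1/(-15 - 2))*(-52/(-24) - 169/34) = (-388 + 1/(-17))*(-52*(-1/24) - 169*1/34) = (-388 - 1/17)*(13/6 - 169/34) = -6597/17*(-143/51) = 314457/289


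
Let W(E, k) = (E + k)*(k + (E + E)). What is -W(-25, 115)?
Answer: -5850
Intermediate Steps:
W(E, k) = (E + k)*(k + 2*E)
-W(-25, 115) = -(115² + 2*(-25)² + 3*(-25)*115) = -(13225 + 2*625 - 8625) = -(13225 + 1250 - 8625) = -1*5850 = -5850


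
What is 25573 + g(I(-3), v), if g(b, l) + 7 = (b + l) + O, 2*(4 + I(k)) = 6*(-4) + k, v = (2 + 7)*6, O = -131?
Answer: 50943/2 ≈ 25472.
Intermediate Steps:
v = 54 (v = 9*6 = 54)
I(k) = -16 + k/2 (I(k) = -4 + (6*(-4) + k)/2 = -4 + (-24 + k)/2 = -4 + (-12 + k/2) = -16 + k/2)
g(b, l) = -138 + b + l (g(b, l) = -7 + ((b + l) - 131) = -7 + (-131 + b + l) = -138 + b + l)
25573 + g(I(-3), v) = 25573 + (-138 + (-16 + (½)*(-3)) + 54) = 25573 + (-138 + (-16 - 3/2) + 54) = 25573 + (-138 - 35/2 + 54) = 25573 - 203/2 = 50943/2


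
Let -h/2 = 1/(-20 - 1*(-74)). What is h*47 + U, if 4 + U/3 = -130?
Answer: -10901/27 ≈ -403.74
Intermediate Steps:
U = -402 (U = -12 + 3*(-130) = -12 - 390 = -402)
h = -1/27 (h = -2/(-20 - 1*(-74)) = -2/(-20 + 74) = -2/54 = -2*1/54 = -1/27 ≈ -0.037037)
h*47 + U = -1/27*47 - 402 = -47/27 - 402 = -10901/27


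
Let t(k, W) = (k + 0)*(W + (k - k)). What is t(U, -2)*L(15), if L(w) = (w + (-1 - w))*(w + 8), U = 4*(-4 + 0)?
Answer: -736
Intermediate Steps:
U = -16 (U = 4*(-4) = -16)
t(k, W) = W*k (t(k, W) = k*(W + 0) = k*W = W*k)
L(w) = -8 - w (L(w) = -(8 + w) = -8 - w)
t(U, -2)*L(15) = (-2*(-16))*(-8 - 1*15) = 32*(-8 - 15) = 32*(-23) = -736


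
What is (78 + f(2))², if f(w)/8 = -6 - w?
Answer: 196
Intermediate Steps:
f(w) = -48 - 8*w (f(w) = 8*(-6 - w) = -48 - 8*w)
(78 + f(2))² = (78 + (-48 - 8*2))² = (78 + (-48 - 16))² = (78 - 64)² = 14² = 196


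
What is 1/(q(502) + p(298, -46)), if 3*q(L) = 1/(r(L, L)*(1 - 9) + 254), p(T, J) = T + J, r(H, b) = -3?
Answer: 834/210169 ≈ 0.0039682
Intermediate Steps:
p(T, J) = J + T
q(L) = 1/834 (q(L) = 1/(3*(-3*(1 - 9) + 254)) = 1/(3*(-3*(-8) + 254)) = 1/(3*(24 + 254)) = (⅓)/278 = (⅓)*(1/278) = 1/834)
1/(q(502) + p(298, -46)) = 1/(1/834 + (-46 + 298)) = 1/(1/834 + 252) = 1/(210169/834) = 834/210169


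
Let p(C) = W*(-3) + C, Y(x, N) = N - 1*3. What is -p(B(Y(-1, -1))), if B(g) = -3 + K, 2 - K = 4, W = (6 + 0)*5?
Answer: 95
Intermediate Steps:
W = 30 (W = 6*5 = 30)
K = -2 (K = 2 - 1*4 = 2 - 4 = -2)
Y(x, N) = -3 + N (Y(x, N) = N - 3 = -3 + N)
B(g) = -5 (B(g) = -3 - 2 = -5)
p(C) = -90 + C (p(C) = 30*(-3) + C = -90 + C)
-p(B(Y(-1, -1))) = -(-90 - 5) = -1*(-95) = 95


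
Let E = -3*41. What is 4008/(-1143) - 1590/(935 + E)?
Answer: -845311/154686 ≈ -5.4647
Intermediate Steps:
E = -123
4008/(-1143) - 1590/(935 + E) = 4008/(-1143) - 1590/(935 - 123) = 4008*(-1/1143) - 1590/812 = -1336/381 - 1590*1/812 = -1336/381 - 795/406 = -845311/154686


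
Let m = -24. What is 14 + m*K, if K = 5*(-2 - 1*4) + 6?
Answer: 590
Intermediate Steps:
K = -24 (K = 5*(-2 - 4) + 6 = 5*(-6) + 6 = -30 + 6 = -24)
14 + m*K = 14 - 24*(-24) = 14 + 576 = 590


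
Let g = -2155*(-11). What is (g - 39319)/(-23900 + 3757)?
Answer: 15614/20143 ≈ 0.77516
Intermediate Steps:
g = 23705
(g - 39319)/(-23900 + 3757) = (23705 - 39319)/(-23900 + 3757) = -15614/(-20143) = -15614*(-1/20143) = 15614/20143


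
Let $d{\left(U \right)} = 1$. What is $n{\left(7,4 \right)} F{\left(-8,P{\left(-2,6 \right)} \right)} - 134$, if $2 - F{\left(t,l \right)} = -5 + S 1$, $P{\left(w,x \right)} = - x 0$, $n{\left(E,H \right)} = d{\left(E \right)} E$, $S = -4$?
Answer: $-57$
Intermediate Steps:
$n{\left(E,H \right)} = E$ ($n{\left(E,H \right)} = 1 E = E$)
$P{\left(w,x \right)} = 0$
$F{\left(t,l \right)} = 11$ ($F{\left(t,l \right)} = 2 - \left(-5 - 4\right) = 2 - -9 = 2 + 9 = 11$)
$n{\left(7,4 \right)} F{\left(-8,P{\left(-2,6 \right)} \right)} - 134 = 7 \cdot 11 - 134 = 77 - 134 = -57$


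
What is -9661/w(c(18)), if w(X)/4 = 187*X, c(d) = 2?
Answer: -9661/1496 ≈ -6.4579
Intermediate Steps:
w(X) = 748*X (w(X) = 4*(187*X) = 748*X)
-9661/w(c(18)) = -9661/(748*2) = -9661/1496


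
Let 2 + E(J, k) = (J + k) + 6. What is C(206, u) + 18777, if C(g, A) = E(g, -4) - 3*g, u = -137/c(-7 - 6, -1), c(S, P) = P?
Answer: 18365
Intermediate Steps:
u = 137 (u = -137/(-1) = -137*(-1) = 137)
E(J, k) = 4 + J + k (E(J, k) = -2 + ((J + k) + 6) = -2 + (6 + J + k) = 4 + J + k)
C(g, A) = -2*g (C(g, A) = (4 + g - 4) - 3*g = g - 3*g = -2*g)
C(206, u) + 18777 = -2*206 + 18777 = -412 + 18777 = 18365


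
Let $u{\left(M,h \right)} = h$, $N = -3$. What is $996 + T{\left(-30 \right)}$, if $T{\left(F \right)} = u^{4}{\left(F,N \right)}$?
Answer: $1077$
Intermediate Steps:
$T{\left(F \right)} = 81$ ($T{\left(F \right)} = \left(-3\right)^{4} = 81$)
$996 + T{\left(-30 \right)} = 996 + 81 = 1077$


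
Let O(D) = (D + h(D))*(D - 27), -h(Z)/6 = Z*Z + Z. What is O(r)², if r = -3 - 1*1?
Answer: 5550736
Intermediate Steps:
h(Z) = -6*Z - 6*Z² (h(Z) = -6*(Z*Z + Z) = -6*(Z² + Z) = -6*(Z + Z²) = -6*Z - 6*Z²)
r = -4 (r = -3 - 1 = -4)
O(D) = (-27 + D)*(D - 6*D*(1 + D)) (O(D) = (D - 6*D*(1 + D))*(D - 27) = (D - 6*D*(1 + D))*(-27 + D) = (-27 + D)*(D - 6*D*(1 + D)))
O(r)² = (-4*(135 - 6*(-4)² + 157*(-4)))² = (-4*(135 - 6*16 - 628))² = (-4*(135 - 96 - 628))² = (-4*(-589))² = 2356² = 5550736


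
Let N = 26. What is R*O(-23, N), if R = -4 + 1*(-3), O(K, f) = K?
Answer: 161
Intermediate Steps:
R = -7 (R = -4 - 3 = -7)
R*O(-23, N) = -7*(-23) = 161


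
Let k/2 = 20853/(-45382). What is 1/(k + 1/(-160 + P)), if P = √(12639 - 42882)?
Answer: -26505916183549/24435126046228 + 514881481*I*√30243/24435126046228 ≈ -1.0847 + 0.0036644*I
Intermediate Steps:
P = I*√30243 (P = √(-30243) = I*√30243 ≈ 173.91*I)
k = -20853/22691 (k = 2*(20853/(-45382)) = 2*(20853*(-1/45382)) = 2*(-20853/45382) = -20853/22691 ≈ -0.91900)
1/(k + 1/(-160 + P)) = 1/(-20853/22691 + 1/(-160 + I*√30243))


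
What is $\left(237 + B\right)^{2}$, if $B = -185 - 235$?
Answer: $33489$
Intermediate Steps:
$B = -420$
$\left(237 + B\right)^{2} = \left(237 - 420\right)^{2} = \left(-183\right)^{2} = 33489$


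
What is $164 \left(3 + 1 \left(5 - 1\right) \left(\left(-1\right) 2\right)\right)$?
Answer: $-820$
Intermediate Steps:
$164 \left(3 + 1 \left(5 - 1\right) \left(\left(-1\right) 2\right)\right) = 164 \left(3 + 1 \cdot 4 \left(-2\right)\right) = 164 \left(3 + 4 \left(-2\right)\right) = 164 \left(3 - 8\right) = 164 \left(-5\right) = -820$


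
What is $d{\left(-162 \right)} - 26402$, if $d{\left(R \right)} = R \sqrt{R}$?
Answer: $-26402 - 1458 i \sqrt{2} \approx -26402.0 - 2061.9 i$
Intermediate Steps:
$d{\left(R \right)} = R^{\frac{3}{2}}$
$d{\left(-162 \right)} - 26402 = \left(-162\right)^{\frac{3}{2}} - 26402 = - 1458 i \sqrt{2} - 26402 = -26402 - 1458 i \sqrt{2}$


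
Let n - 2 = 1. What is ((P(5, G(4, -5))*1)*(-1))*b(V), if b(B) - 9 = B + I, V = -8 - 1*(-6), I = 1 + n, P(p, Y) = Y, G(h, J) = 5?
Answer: -55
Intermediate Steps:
n = 3 (n = 2 + 1 = 3)
I = 4 (I = 1 + 3 = 4)
V = -2 (V = -8 + 6 = -2)
b(B) = 13 + B (b(B) = 9 + (B + 4) = 9 + (4 + B) = 13 + B)
((P(5, G(4, -5))*1)*(-1))*b(V) = ((5*1)*(-1))*(13 - 2) = (5*(-1))*11 = -5*11 = -55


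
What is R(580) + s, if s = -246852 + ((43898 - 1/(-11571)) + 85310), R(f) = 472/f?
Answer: -6806246533/57855 ≈ -1.1764e+5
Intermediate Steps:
s = -1361258723/11571 (s = -246852 + ((43898 - 1*(-1/11571)) + 85310) = -246852 + ((43898 + 1/11571) + 85310) = -246852 + (507943759/11571 + 85310) = -246852 + 1495065769/11571 = -1361258723/11571 ≈ -1.1764e+5)
R(580) + s = 472/580 - 1361258723/11571 = 472*(1/580) - 1361258723/11571 = 118/145 - 1361258723/11571 = -6806246533/57855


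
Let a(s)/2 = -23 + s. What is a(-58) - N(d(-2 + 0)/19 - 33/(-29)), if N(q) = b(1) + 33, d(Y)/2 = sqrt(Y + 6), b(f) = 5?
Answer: -200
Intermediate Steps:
a(s) = -46 + 2*s (a(s) = 2*(-23 + s) = -46 + 2*s)
d(Y) = 2*sqrt(6 + Y) (d(Y) = 2*sqrt(Y + 6) = 2*sqrt(6 + Y))
N(q) = 38 (N(q) = 5 + 33 = 38)
a(-58) - N(d(-2 + 0)/19 - 33/(-29)) = (-46 + 2*(-58)) - 1*38 = (-46 - 116) - 38 = -162 - 38 = -200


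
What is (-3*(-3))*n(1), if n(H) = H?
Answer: 9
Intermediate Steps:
(-3*(-3))*n(1) = -3*(-3)*1 = 9*1 = 9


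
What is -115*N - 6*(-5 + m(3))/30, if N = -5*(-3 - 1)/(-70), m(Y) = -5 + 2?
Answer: 1206/35 ≈ 34.457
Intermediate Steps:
m(Y) = -3
N = -2/7 (N = -5*(-4)*(-1/70) = 20*(-1/70) = -2/7 ≈ -0.28571)
-115*N - 6*(-5 + m(3))/30 = -115*(-2/7) - 6*(-5 - 3)/30 = 230/7 - 6*(-8)*(1/30) = 230/7 + 48*(1/30) = 230/7 + 8/5 = 1206/35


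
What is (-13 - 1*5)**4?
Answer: 104976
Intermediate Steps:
(-13 - 1*5)**4 = (-13 - 5)**4 = (-18)**4 = 104976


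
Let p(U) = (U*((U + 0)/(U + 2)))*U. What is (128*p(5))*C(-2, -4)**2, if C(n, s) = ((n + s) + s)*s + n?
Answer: 23104000/7 ≈ 3.3006e+6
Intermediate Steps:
C(n, s) = n + s*(n + 2*s) (C(n, s) = (n + 2*s)*s + n = s*(n + 2*s) + n = n + s*(n + 2*s))
p(U) = U**3/(2 + U) (p(U) = (U*(U/(2 + U)))*U = (U**2/(2 + U))*U = U**3/(2 + U))
(128*p(5))*C(-2, -4)**2 = (128*(5**3/(2 + 5)))*(-2 + 2*(-4)**2 - 2*(-4))**2 = (128*(125/7))*(-2 + 2*16 + 8)**2 = (128*(125*(1/7)))*(-2 + 32 + 8)**2 = (128*(125/7))*38**2 = (16000/7)*1444 = 23104000/7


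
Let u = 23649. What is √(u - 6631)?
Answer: √17018 ≈ 130.45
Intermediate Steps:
√(u - 6631) = √(23649 - 6631) = √17018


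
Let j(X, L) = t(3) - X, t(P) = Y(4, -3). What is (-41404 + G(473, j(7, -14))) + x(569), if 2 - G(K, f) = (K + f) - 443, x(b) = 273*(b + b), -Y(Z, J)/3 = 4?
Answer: 269261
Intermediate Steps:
Y(Z, J) = -12 (Y(Z, J) = -3*4 = -12)
x(b) = 546*b (x(b) = 273*(2*b) = 546*b)
t(P) = -12
j(X, L) = -12 - X
G(K, f) = 445 - K - f (G(K, f) = 2 - ((K + f) - 443) = 2 - (-443 + K + f) = 2 + (443 - K - f) = 445 - K - f)
(-41404 + G(473, j(7, -14))) + x(569) = (-41404 + (445 - 1*473 - (-12 - 1*7))) + 546*569 = (-41404 + (445 - 473 - (-12 - 7))) + 310674 = (-41404 + (445 - 473 - 1*(-19))) + 310674 = (-41404 + (445 - 473 + 19)) + 310674 = (-41404 - 9) + 310674 = -41413 + 310674 = 269261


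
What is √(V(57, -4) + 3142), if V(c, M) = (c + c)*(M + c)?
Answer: 4*√574 ≈ 95.833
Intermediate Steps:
V(c, M) = 2*c*(M + c) (V(c, M) = (2*c)*(M + c) = 2*c*(M + c))
√(V(57, -4) + 3142) = √(2*57*(-4 + 57) + 3142) = √(2*57*53 + 3142) = √(6042 + 3142) = √9184 = 4*√574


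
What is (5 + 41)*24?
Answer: 1104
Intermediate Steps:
(5 + 41)*24 = 46*24 = 1104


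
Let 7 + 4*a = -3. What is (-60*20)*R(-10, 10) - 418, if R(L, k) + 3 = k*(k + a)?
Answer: -86818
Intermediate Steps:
a = -5/2 (a = -7/4 + (1/4)*(-3) = -7/4 - 3/4 = -5/2 ≈ -2.5000)
R(L, k) = -3 + k*(-5/2 + k) (R(L, k) = -3 + k*(k - 5/2) = -3 + k*(-5/2 + k))
(-60*20)*R(-10, 10) - 418 = (-60*20)*(-3 + 10**2 - 5/2*10) - 418 = -1200*(-3 + 100 - 25) - 418 = -1200*72 - 418 = -86400 - 418 = -86818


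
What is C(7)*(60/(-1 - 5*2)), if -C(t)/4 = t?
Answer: 1680/11 ≈ 152.73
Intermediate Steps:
C(t) = -4*t
C(7)*(60/(-1 - 5*2)) = (-4*7)*(60/(-1 - 5*2)) = -1680/(-1 - 10) = -1680/(-11) = -1680*(-1)/11 = -28*(-60/11) = 1680/11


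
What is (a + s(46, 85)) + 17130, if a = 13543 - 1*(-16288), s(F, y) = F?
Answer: 47007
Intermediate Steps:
a = 29831 (a = 13543 + 16288 = 29831)
(a + s(46, 85)) + 17130 = (29831 + 46) + 17130 = 29877 + 17130 = 47007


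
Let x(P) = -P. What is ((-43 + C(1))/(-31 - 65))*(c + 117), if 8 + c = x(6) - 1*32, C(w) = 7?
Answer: 213/8 ≈ 26.625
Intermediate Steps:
c = -46 (c = -8 + (-1*6 - 1*32) = -8 + (-6 - 32) = -8 - 38 = -46)
((-43 + C(1))/(-31 - 65))*(c + 117) = ((-43 + 7)/(-31 - 65))*(-46 + 117) = -36/(-96)*71 = -36*(-1/96)*71 = (3/8)*71 = 213/8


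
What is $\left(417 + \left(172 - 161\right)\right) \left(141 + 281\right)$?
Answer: $180616$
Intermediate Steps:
$\left(417 + \left(172 - 161\right)\right) \left(141 + 281\right) = \left(417 + \left(172 - 161\right)\right) 422 = \left(417 + 11\right) 422 = 428 \cdot 422 = 180616$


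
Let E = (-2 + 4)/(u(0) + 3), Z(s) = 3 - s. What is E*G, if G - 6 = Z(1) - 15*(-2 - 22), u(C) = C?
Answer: 736/3 ≈ 245.33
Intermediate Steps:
G = 368 (G = 6 + ((3 - 1*1) - 15*(-2 - 22)) = 6 + ((3 - 1) - 15*(-24)) = 6 + (2 + 360) = 6 + 362 = 368)
E = ⅔ (E = (-2 + 4)/(0 + 3) = 2/3 = 2*(⅓) = ⅔ ≈ 0.66667)
E*G = (⅔)*368 = 736/3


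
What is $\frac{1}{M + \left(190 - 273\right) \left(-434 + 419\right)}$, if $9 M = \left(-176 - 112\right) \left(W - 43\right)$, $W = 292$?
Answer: $- \frac{1}{6723} \approx -0.00014874$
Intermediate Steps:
$M = -7968$ ($M = \frac{\left(-176 - 112\right) \left(292 - 43\right)}{9} = \frac{\left(-288\right) 249}{9} = \frac{1}{9} \left(-71712\right) = -7968$)
$\frac{1}{M + \left(190 - 273\right) \left(-434 + 419\right)} = \frac{1}{-7968 + \left(190 - 273\right) \left(-434 + 419\right)} = \frac{1}{-7968 - -1245} = \frac{1}{-7968 + 1245} = \frac{1}{-6723} = - \frac{1}{6723}$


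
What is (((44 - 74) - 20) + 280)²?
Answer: 52900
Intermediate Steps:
(((44 - 74) - 20) + 280)² = ((-30 - 20) + 280)² = (-50 + 280)² = 230² = 52900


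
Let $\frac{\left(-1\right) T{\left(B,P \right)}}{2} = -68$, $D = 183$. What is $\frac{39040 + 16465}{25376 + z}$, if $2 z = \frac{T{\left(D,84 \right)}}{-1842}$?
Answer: $\frac{51120105}{23371262} \approx 2.1873$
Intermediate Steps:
$T{\left(B,P \right)} = 136$ ($T{\left(B,P \right)} = \left(-2\right) \left(-68\right) = 136$)
$z = - \frac{34}{921}$ ($z = \frac{136 \frac{1}{-1842}}{2} = \frac{136 \left(- \frac{1}{1842}\right)}{2} = \frac{1}{2} \left(- \frac{68}{921}\right) = - \frac{34}{921} \approx -0.036916$)
$\frac{39040 + 16465}{25376 + z} = \frac{39040 + 16465}{25376 - \frac{34}{921}} = \frac{55505}{\frac{23371262}{921}} = 55505 \cdot \frac{921}{23371262} = \frac{51120105}{23371262}$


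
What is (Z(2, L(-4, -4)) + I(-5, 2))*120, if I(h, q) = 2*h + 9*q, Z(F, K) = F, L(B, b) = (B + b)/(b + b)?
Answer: 1200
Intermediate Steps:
L(B, b) = (B + b)/(2*b) (L(B, b) = (B + b)/((2*b)) = (B + b)*(1/(2*b)) = (B + b)/(2*b))
(Z(2, L(-4, -4)) + I(-5, 2))*120 = (2 + (2*(-5) + 9*2))*120 = (2 + (-10 + 18))*120 = (2 + 8)*120 = 10*120 = 1200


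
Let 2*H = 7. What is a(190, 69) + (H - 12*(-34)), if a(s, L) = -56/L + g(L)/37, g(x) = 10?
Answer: 2098355/5106 ≈ 410.96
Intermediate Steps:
H = 7/2 (H = (½)*7 = 7/2 ≈ 3.5000)
a(s, L) = 10/37 - 56/L (a(s, L) = -56/L + 10/37 = 10/37 - 56/L)
a(190, 69) + (H - 12*(-34)) = (10/37 - 56/69) + (7/2 - 12*(-34)) = (10/37 - 56*1/69) + (7/2 + 408) = (10/37 - 56/69) + 823/2 = -1382/2553 + 823/2 = 2098355/5106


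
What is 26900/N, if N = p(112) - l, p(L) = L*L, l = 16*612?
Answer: 6725/688 ≈ 9.7747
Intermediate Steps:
l = 9792
p(L) = L²
N = 2752 (N = 112² - 1*9792 = 12544 - 9792 = 2752)
26900/N = 26900/2752 = 26900*(1/2752) = 6725/688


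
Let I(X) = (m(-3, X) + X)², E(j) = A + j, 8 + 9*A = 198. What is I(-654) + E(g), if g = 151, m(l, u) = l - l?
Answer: 3850993/9 ≈ 4.2789e+5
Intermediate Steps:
m(l, u) = 0
A = 190/9 (A = -8/9 + (⅑)*198 = -8/9 + 22 = 190/9 ≈ 21.111)
E(j) = 190/9 + j
I(X) = X² (I(X) = (0 + X)² = X²)
I(-654) + E(g) = (-654)² + (190/9 + 151) = 427716 + 1549/9 = 3850993/9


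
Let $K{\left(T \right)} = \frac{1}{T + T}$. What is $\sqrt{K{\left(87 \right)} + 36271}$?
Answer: $\frac{\sqrt{1098140970}}{174} \approx 190.45$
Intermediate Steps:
$K{\left(T \right)} = \frac{1}{2 T}$
$\sqrt{K{\left(87 \right)} + 36271} = \sqrt{\frac{1}{2 \cdot 87} + 36271} = \sqrt{\frac{1}{2} \cdot \frac{1}{87} + 36271} = \sqrt{\frac{1}{174} + 36271} = \sqrt{\frac{6311155}{174}} = \frac{\sqrt{1098140970}}{174}$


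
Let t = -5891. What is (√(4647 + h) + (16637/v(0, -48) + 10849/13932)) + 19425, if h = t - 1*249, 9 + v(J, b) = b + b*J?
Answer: 5064896803/264708 + I*√1493 ≈ 19134.0 + 38.639*I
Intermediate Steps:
v(J, b) = -9 + b + J*b (v(J, b) = -9 + (b + b*J) = -9 + (b + J*b) = -9 + b + J*b)
h = -6140 (h = -5891 - 1*249 = -5891 - 249 = -6140)
(√(4647 + h) + (16637/v(0, -48) + 10849/13932)) + 19425 = (√(4647 - 6140) + (16637/(-9 - 48 + 0*(-48)) + 10849/13932)) + 19425 = (√(-1493) + (16637/(-9 - 48 + 0) + 10849*(1/13932))) + 19425 = (I*√1493 + (16637/(-57) + 10849/13932)) + 19425 = (I*√1493 + (16637*(-1/57) + 10849/13932)) + 19425 = (I*√1493 + (-16637/57 + 10849/13932)) + 19425 = (I*√1493 - 77056097/264708) + 19425 = (-77056097/264708 + I*√1493) + 19425 = 5064896803/264708 + I*√1493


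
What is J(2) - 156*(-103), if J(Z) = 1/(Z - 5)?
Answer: 48203/3 ≈ 16068.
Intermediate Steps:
J(Z) = 1/(-5 + Z)
J(2) - 156*(-103) = 1/(-5 + 2) - 156*(-103) = 1/(-3) + 16068 = -1/3 + 16068 = 48203/3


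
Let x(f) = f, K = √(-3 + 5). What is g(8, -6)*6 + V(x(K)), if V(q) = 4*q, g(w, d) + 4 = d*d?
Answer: 192 + 4*√2 ≈ 197.66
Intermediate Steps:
g(w, d) = -4 + d² (g(w, d) = -4 + d*d = -4 + d²)
K = √2 ≈ 1.4142
g(8, -6)*6 + V(x(K)) = (-4 + (-6)²)*6 + 4*√2 = (-4 + 36)*6 + 4*√2 = 32*6 + 4*√2 = 192 + 4*√2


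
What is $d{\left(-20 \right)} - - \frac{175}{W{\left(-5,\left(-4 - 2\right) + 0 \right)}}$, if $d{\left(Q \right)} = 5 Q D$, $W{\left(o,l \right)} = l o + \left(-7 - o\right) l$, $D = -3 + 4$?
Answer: $- \frac{575}{6} \approx -95.833$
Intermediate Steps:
$D = 1$
$W{\left(o,l \right)} = l o + l \left(-7 - o\right)$
$d{\left(Q \right)} = 5 Q$ ($d{\left(Q \right)} = 5 Q 1 = 5 Q$)
$d{\left(-20 \right)} - - \frac{175}{W{\left(-5,\left(-4 - 2\right) + 0 \right)}} = 5 \left(-20\right) - - \frac{175}{\left(-7\right) \left(\left(-4 - 2\right) + 0\right)} = -100 - - \frac{175}{\left(-7\right) \left(-6 + 0\right)} = -100 - - \frac{175}{\left(-7\right) \left(-6\right)} = -100 - - \frac{175}{42} = -100 - \left(-175\right) \frac{1}{42} = -100 - - \frac{25}{6} = -100 + \frac{25}{6} = - \frac{575}{6}$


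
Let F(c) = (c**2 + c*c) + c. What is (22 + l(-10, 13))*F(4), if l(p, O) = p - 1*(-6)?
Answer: 648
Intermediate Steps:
l(p, O) = 6 + p (l(p, O) = p + 6 = 6 + p)
F(c) = c + 2*c**2 (F(c) = (c**2 + c**2) + c = 2*c**2 + c = c + 2*c**2)
(22 + l(-10, 13))*F(4) = (22 + (6 - 10))*(4*(1 + 2*4)) = (22 - 4)*(4*(1 + 8)) = 18*(4*9) = 18*36 = 648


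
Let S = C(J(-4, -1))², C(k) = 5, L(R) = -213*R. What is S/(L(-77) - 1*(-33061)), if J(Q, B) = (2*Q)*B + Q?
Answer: 25/49462 ≈ 0.00050544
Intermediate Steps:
J(Q, B) = Q + 2*B*Q (J(Q, B) = 2*B*Q + Q = Q + 2*B*Q)
S = 25 (S = 5² = 25)
S/(L(-77) - 1*(-33061)) = 25/(-213*(-77) - 1*(-33061)) = 25/(16401 + 33061) = 25/49462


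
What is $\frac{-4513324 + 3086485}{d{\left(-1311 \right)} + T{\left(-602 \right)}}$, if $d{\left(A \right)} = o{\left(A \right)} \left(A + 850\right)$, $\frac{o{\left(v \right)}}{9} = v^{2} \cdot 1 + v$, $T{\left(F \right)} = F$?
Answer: $\frac{1426839}{7125534692} \approx 0.00020024$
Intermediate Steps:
$o{\left(v \right)} = 9 v + 9 v^{2}$ ($o{\left(v \right)} = 9 \left(v^{2} \cdot 1 + v\right) = 9 \left(v^{2} + v\right) = 9 \left(v + v^{2}\right) = 9 v + 9 v^{2}$)
$d{\left(A \right)} = 9 A \left(1 + A\right) \left(850 + A\right)$ ($d{\left(A \right)} = 9 A \left(1 + A\right) \left(A + 850\right) = 9 A \left(1 + A\right) \left(850 + A\right)$)
$\frac{-4513324 + 3086485}{d{\left(-1311 \right)} + T{\left(-602 \right)}} = \frac{-4513324 + 3086485}{9 \left(-1311\right) \left(1 - 1311\right) \left(850 - 1311\right) - 602} = - \frac{1426839}{9 \left(-1311\right) \left(-1310\right) \left(-461\right) - 602} = - \frac{1426839}{-7125534090 - 602} = - \frac{1426839}{-7125534692} = \left(-1426839\right) \left(- \frac{1}{7125534692}\right) = \frac{1426839}{7125534692}$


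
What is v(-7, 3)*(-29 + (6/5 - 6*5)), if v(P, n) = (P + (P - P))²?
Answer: -14161/5 ≈ -2832.2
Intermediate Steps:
v(P, n) = P² (v(P, n) = (P + 0)² = P²)
v(-7, 3)*(-29 + (6/5 - 6*5)) = (-7)²*(-29 + (6/5 - 6*5)) = 49*(-29 + (6*(⅕) - 30)) = 49*(-29 + (6/5 - 30)) = 49*(-29 - 144/5) = 49*(-289/5) = -14161/5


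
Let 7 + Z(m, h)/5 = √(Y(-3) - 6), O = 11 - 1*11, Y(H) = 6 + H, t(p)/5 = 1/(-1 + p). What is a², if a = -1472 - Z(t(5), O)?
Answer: 2064894 + 14370*I*√3 ≈ 2.0649e+6 + 24890.0*I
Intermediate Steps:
t(p) = 5/(-1 + p)
O = 0 (O = 11 - 11 = 0)
Z(m, h) = -35 + 5*I*√3 (Z(m, h) = -35 + 5*√((6 - 3) - 6) = -35 + 5*√(3 - 6) = -35 + 5*√(-3) = -35 + 5*(I*√3) = -35 + 5*I*√3)
a = -1437 - 5*I*√3 (a = -1472 - (-35 + 5*I*√3) = -1472 + (35 - 5*I*√3) = -1437 - 5*I*√3 ≈ -1437.0 - 8.6602*I)
a² = (-1437 - 5*I*√3)²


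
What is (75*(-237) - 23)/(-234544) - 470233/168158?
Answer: -26824363167/9860112488 ≈ -2.7205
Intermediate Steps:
(75*(-237) - 23)/(-234544) - 470233/168158 = (-17775 - 23)*(-1/234544) - 470233*1/168158 = -17798*(-1/234544) - 470233/168158 = 8899/117272 - 470233/168158 = -26824363167/9860112488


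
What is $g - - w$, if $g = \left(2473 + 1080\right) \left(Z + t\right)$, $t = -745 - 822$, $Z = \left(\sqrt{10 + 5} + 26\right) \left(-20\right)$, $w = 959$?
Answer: $-7414152 - 71060 \sqrt{15} \approx -7.6894 \cdot 10^{6}$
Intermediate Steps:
$Z = -520 - 20 \sqrt{15}$ ($Z = \left(\sqrt{15} + 26\right) \left(-20\right) = \left(26 + \sqrt{15}\right) \left(-20\right) = -520 - 20 \sqrt{15} \approx -597.46$)
$t = -1567$
$g = -7415111 - 71060 \sqrt{15}$ ($g = \left(2473 + 1080\right) \left(\left(-520 - 20 \sqrt{15}\right) - 1567\right) = 3553 \left(-2087 - 20 \sqrt{15}\right) = -7415111 - 71060 \sqrt{15} \approx -7.6903 \cdot 10^{6}$)
$g - - w = \left(-7415111 - 71060 \sqrt{15}\right) - \left(-1\right) 959 = \left(-7415111 - 71060 \sqrt{15}\right) - -959 = \left(-7415111 - 71060 \sqrt{15}\right) + 959 = -7414152 - 71060 \sqrt{15}$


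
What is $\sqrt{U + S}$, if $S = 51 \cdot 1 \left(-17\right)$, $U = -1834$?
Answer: $i \sqrt{2701} \approx 51.971 i$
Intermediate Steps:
$S = -867$ ($S = 51 \left(-17\right) = -867$)
$\sqrt{U + S} = \sqrt{-1834 - 867} = \sqrt{-2701} = i \sqrt{2701}$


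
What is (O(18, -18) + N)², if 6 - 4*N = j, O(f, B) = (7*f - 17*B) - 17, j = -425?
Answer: 4372281/16 ≈ 2.7327e+5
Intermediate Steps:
O(f, B) = -17 - 17*B + 7*f (O(f, B) = (-17*B + 7*f) - 17 = -17 - 17*B + 7*f)
N = 431/4 (N = 3/2 - ¼*(-425) = 3/2 + 425/4 = 431/4 ≈ 107.75)
(O(18, -18) + N)² = ((-17 - 17*(-18) + 7*18) + 431/4)² = ((-17 + 306 + 126) + 431/4)² = (415 + 431/4)² = (2091/4)² = 4372281/16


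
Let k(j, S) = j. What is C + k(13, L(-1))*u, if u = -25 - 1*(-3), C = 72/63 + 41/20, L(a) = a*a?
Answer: -39593/140 ≈ -282.81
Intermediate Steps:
L(a) = a**2
C = 447/140 (C = 72*(1/63) + 41*(1/20) = 8/7 + 41/20 = 447/140 ≈ 3.1929)
u = -22 (u = -25 + 3 = -22)
C + k(13, L(-1))*u = 447/140 + 13*(-22) = 447/140 - 286 = -39593/140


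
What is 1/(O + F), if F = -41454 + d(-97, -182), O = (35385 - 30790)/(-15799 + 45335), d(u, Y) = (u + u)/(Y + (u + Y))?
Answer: -13616096/564433795305 ≈ -2.4123e-5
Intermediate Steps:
d(u, Y) = 2*u/(u + 2*Y) (d(u, Y) = (2*u)/(Y + (Y + u)) = (2*u)/(u + 2*Y) = 2*u/(u + 2*Y))
O = 4595/29536 ≈ 0.15557
F = -19110100/461 (F = -41454 + 2*(-97)/(-97 + 2*(-182)) = -41454 + 2*(-97)/(-97 - 364) = -41454 + 2*(-97)/(-461) = -41454 + 2*(-97)*(-1/461) = -41454 + 194/461 = -19110100/461 ≈ -41454.)
1/(O + F) = 1/(4595/29536 - 19110100/461) = 1/(-564433795305/13616096) = -13616096/564433795305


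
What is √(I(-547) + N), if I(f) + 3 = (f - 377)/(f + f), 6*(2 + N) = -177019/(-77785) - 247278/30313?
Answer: 7*I*√6276663980130731682965790/7738616985810 ≈ 2.2662*I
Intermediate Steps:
N = -42163302743/14147380230 (N = -2 + (-177019/(-77785) - 247278/30313)/6 = -2 + (-177019*(-1/77785) - 247278*1/30313)/6 = -2 + (177019/77785 - 247278/30313)/6 = -2 + (⅙)*(-13868542283/2357896705) = -2 - 13868542283/14147380230 = -42163302743/14147380230 ≈ -2.9803)
I(f) = -3 + (-377 + f)/(2*f) (I(f) = -3 + (f - 377)/(f + f) = -3 + (-377 + f)/((2*f)) = -3 + (-377 + f)*(1/(2*f)) = -3 + (-377 + f)/(2*f))
√(I(-547) + N) = √((½)*(-377 - 5*(-547))/(-547) - 42163302743/14147380230) = √((½)*(-1/547)*(-377 + 2735) - 42163302743/14147380230) = √((½)*(-1/547)*2358 - 42163302743/14147380230) = √(-1179/547 - 42163302743/14147380230) = √(-39743087891591/7738616985810) = 7*I*√6276663980130731682965790/7738616985810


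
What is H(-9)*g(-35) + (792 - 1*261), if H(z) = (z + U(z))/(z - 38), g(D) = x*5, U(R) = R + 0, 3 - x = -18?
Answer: 26847/47 ≈ 571.21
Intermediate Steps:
x = 21 (x = 3 - 1*(-18) = 3 + 18 = 21)
U(R) = R
g(D) = 105 (g(D) = 21*5 = 105)
H(z) = 2*z/(-38 + z) (H(z) = (z + z)/(z - 38) = (2*z)/(-38 + z) = 2*z/(-38 + z))
H(-9)*g(-35) + (792 - 1*261) = (2*(-9)/(-38 - 9))*105 + (792 - 1*261) = (2*(-9)/(-47))*105 + (792 - 261) = (2*(-9)*(-1/47))*105 + 531 = (18/47)*105 + 531 = 1890/47 + 531 = 26847/47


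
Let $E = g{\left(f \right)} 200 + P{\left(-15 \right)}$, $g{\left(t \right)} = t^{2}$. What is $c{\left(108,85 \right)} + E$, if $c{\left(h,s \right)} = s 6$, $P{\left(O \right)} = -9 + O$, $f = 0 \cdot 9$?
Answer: $486$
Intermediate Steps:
$f = 0$
$c{\left(h,s \right)} = 6 s$
$E = -24$ ($E = 0^{2} \cdot 200 - 24 = 0 \cdot 200 - 24 = 0 - 24 = -24$)
$c{\left(108,85 \right)} + E = 6 \cdot 85 - 24 = 510 - 24 = 486$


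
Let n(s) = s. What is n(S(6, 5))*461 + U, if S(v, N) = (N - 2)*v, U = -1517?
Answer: 6781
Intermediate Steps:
S(v, N) = v*(-2 + N) (S(v, N) = (-2 + N)*v = v*(-2 + N))
n(S(6, 5))*461 + U = (6*(-2 + 5))*461 - 1517 = (6*3)*461 - 1517 = 18*461 - 1517 = 8298 - 1517 = 6781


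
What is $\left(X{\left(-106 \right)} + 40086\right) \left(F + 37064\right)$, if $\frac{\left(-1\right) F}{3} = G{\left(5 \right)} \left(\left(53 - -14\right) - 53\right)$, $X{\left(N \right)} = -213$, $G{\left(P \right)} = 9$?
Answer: $1462780878$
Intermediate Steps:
$F = -378$ ($F = - 3 \cdot 9 \left(\left(53 - -14\right) - 53\right) = - 3 \cdot 9 \left(\left(53 + 14\right) - 53\right) = - 3 \cdot 9 \left(67 - 53\right) = - 3 \cdot 9 \cdot 14 = \left(-3\right) 126 = -378$)
$\left(X{\left(-106 \right)} + 40086\right) \left(F + 37064\right) = \left(-213 + 40086\right) \left(-378 + 37064\right) = 39873 \cdot 36686 = 1462780878$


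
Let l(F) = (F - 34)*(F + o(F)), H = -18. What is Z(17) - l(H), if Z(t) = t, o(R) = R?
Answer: -1855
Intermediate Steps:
l(F) = 2*F*(-34 + F) (l(F) = (F - 34)*(F + F) = (-34 + F)*(2*F) = 2*F*(-34 + F))
Z(17) - l(H) = 17 - 2*(-18)*(-34 - 18) = 17 - 2*(-18)*(-52) = 17 - 1*1872 = 17 - 1872 = -1855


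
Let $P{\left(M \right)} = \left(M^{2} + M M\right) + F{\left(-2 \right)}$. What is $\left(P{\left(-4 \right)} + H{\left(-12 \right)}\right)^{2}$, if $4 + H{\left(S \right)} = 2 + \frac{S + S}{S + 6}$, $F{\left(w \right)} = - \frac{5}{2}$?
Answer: $\frac{3969}{4} \approx 992.25$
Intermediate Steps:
$F{\left(w \right)} = - \frac{5}{2}$ ($F{\left(w \right)} = \left(-5\right) \frac{1}{2} = - \frac{5}{2}$)
$P{\left(M \right)} = - \frac{5}{2} + 2 M^{2}$ ($P{\left(M \right)} = \left(M^{2} + M M\right) - \frac{5}{2} = \left(M^{2} + M^{2}\right) - \frac{5}{2} = 2 M^{2} - \frac{5}{2} = - \frac{5}{2} + 2 M^{2}$)
$H{\left(S \right)} = -2 + \frac{2 S}{6 + S}$ ($H{\left(S \right)} = -4 + \left(2 + \frac{S + S}{S + 6}\right) = -4 + \left(2 + \frac{2 S}{6 + S}\right) = -2 + \frac{2 S}{6 + S}$)
$\left(P{\left(-4 \right)} + H{\left(-12 \right)}\right)^{2} = \left(\left(- \frac{5}{2} + 2 \left(-4\right)^{2}\right) - \frac{12}{6 - 12}\right)^{2} = \left(\left(- \frac{5}{2} + 2 \cdot 16\right) - \frac{12}{-6}\right)^{2} = \left(\left(- \frac{5}{2} + 32\right) - -2\right)^{2} = \left(\frac{59}{2} + 2\right)^{2} = \left(\frac{63}{2}\right)^{2} = \frac{3969}{4}$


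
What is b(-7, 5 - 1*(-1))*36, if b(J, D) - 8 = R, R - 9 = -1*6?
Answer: 396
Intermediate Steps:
R = 3 (R = 9 - 1*6 = 9 - 6 = 3)
b(J, D) = 11 (b(J, D) = 8 + 3 = 11)
b(-7, 5 - 1*(-1))*36 = 11*36 = 396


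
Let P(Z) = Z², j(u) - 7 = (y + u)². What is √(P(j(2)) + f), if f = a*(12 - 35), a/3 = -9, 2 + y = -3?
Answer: √877 ≈ 29.614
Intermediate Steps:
y = -5 (y = -2 - 3 = -5)
a = -27 (a = 3*(-9) = -27)
j(u) = 7 + (-5 + u)²
f = 621 (f = -27*(12 - 35) = -27*(-23) = 621)
√(P(j(2)) + f) = √((7 + (-5 + 2)²)² + 621) = √((7 + (-3)²)² + 621) = √((7 + 9)² + 621) = √(16² + 621) = √(256 + 621) = √877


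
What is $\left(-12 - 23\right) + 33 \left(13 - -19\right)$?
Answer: $1021$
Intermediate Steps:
$\left(-12 - 23\right) + 33 \left(13 - -19\right) = \left(-12 - 23\right) + 33 \left(13 + 19\right) = -35 + 33 \cdot 32 = -35 + 1056 = 1021$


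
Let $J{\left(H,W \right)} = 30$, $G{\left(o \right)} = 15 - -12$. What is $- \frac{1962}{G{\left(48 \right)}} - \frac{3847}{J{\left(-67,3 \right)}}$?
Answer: $- \frac{2009}{10} \approx -200.9$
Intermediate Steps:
$G{\left(o \right)} = 27$ ($G{\left(o \right)} = 15 + 12 = 27$)
$- \frac{1962}{G{\left(48 \right)}} - \frac{3847}{J{\left(-67,3 \right)}} = - \frac{1962}{27} - \frac{3847}{30} = \left(-1962\right) \frac{1}{27} - \frac{3847}{30} = - \frac{218}{3} - \frac{3847}{30} = - \frac{2009}{10}$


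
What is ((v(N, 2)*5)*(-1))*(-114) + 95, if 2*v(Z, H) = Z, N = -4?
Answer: -1045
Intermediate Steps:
v(Z, H) = Z/2
((v(N, 2)*5)*(-1))*(-114) + 95 = ((((½)*(-4))*5)*(-1))*(-114) + 95 = (-2*5*(-1))*(-114) + 95 = -10*(-1)*(-114) + 95 = 10*(-114) + 95 = -1140 + 95 = -1045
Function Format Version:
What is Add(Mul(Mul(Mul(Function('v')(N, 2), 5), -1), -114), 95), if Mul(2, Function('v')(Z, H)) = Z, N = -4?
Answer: -1045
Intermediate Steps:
Function('v')(Z, H) = Mul(Rational(1, 2), Z)
Add(Mul(Mul(Mul(Function('v')(N, 2), 5), -1), -114), 95) = Add(Mul(Mul(Mul(Mul(Rational(1, 2), -4), 5), -1), -114), 95) = Add(Mul(Mul(Mul(-2, 5), -1), -114), 95) = Add(Mul(Mul(-10, -1), -114), 95) = Add(Mul(10, -114), 95) = Add(-1140, 95) = -1045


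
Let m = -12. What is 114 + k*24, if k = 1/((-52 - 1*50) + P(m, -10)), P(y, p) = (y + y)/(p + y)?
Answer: 21046/185 ≈ 113.76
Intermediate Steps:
P(y, p) = 2*y/(p + y) (P(y, p) = (2*y)/(p + y) = 2*y/(p + y))
k = -11/1110 (k = 1/((-52 - 1*50) + 2*(-12)/(-10 - 12)) = 1/((-52 - 50) + 2*(-12)/(-22)) = 1/(-102 + 2*(-12)*(-1/22)) = 1/(-102 + 12/11) = 1/(-1110/11) = -11/1110 ≈ -0.0099099)
114 + k*24 = 114 - 11/1110*24 = 114 - 44/185 = 21046/185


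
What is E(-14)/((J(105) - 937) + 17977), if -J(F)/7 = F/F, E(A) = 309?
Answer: 309/17033 ≈ 0.018141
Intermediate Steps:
J(F) = -7 (J(F) = -7*F/F = -7*1 = -7)
E(-14)/((J(105) - 937) + 17977) = 309/((-7 - 937) + 17977) = 309/(-944 + 17977) = 309/17033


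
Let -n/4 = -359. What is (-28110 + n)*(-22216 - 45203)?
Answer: 1798334406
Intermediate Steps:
n = 1436 (n = -4*(-359) = 1436)
(-28110 + n)*(-22216 - 45203) = (-28110 + 1436)*(-22216 - 45203) = -26674*(-67419) = 1798334406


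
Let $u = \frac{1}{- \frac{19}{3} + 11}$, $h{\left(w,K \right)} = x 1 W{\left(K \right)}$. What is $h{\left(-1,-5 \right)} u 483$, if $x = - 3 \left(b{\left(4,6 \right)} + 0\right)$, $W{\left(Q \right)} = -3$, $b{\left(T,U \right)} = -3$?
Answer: $- \frac{5589}{2} \approx -2794.5$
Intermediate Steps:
$x = 9$ ($x = - 3 \left(-3 + 0\right) = \left(-3\right) \left(-3\right) = 9$)
$h{\left(w,K \right)} = -27$ ($h{\left(w,K \right)} = 9 \cdot 1 \left(-3\right) = 9 \left(-3\right) = -27$)
$u = \frac{3}{14}$ ($u = \frac{1}{\left(-19\right) \frac{1}{3} + 11} = \frac{1}{- \frac{19}{3} + 11} = \frac{1}{\frac{14}{3}} = \frac{3}{14} \approx 0.21429$)
$h{\left(-1,-5 \right)} u 483 = \left(-27\right) \frac{3}{14} \cdot 483 = \left(- \frac{81}{14}\right) 483 = - \frac{5589}{2}$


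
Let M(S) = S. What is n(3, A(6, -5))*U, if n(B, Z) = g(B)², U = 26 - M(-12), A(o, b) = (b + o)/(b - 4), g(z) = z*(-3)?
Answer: 3078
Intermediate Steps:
g(z) = -3*z
A(o, b) = (b + o)/(-4 + b)
U = 38 (U = 26 - 1*(-12) = 26 + 12 = 38)
n(B, Z) = 9*B² (n(B, Z) = (-3*B)² = 9*B²)
n(3, A(6, -5))*U = (9*3²)*38 = (9*9)*38 = 81*38 = 3078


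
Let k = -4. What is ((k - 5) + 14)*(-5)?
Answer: -25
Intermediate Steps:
((k - 5) + 14)*(-5) = ((-4 - 5) + 14)*(-5) = (-9 + 14)*(-5) = 5*(-5) = -25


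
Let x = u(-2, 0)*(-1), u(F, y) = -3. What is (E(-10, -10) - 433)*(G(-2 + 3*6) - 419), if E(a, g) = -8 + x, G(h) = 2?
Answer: 182646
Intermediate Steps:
x = 3 (x = -3*(-1) = 3)
E(a, g) = -5 (E(a, g) = -8 + 3 = -5)
(E(-10, -10) - 433)*(G(-2 + 3*6) - 419) = (-5 - 433)*(2 - 419) = -438*(-417) = 182646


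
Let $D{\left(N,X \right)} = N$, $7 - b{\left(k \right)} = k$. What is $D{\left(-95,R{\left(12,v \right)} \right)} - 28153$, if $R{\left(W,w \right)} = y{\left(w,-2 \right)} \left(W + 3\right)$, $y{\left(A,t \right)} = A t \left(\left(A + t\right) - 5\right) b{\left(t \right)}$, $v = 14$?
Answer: $-28248$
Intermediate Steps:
$b{\left(k \right)} = 7 - k$
$y{\left(A,t \right)} = A t \left(7 - t\right) \left(-5 + A + t\right)$ ($y{\left(A,t \right)} = A t \left(\left(A + t\right) - 5\right) \left(7 - t\right) = A t \left(-5 + A + t\right) \left(7 - t\right) = A t \left(7 - t\right) \left(-5 + A + t\right)$)
$R{\left(W,w \right)} = - 18 w \left(-7 + w\right) \left(3 + W\right)$ ($R{\left(W,w \right)} = \left(-1\right) w \left(-2\right) \left(-7 - 2\right) \left(-5 + w - 2\right) \left(W + 3\right) = \left(-1\right) w \left(-2\right) \left(-9\right) \left(-7 + w\right) \left(3 + W\right) = - 18 w \left(-7 + w\right) \left(3 + W\right)$)
$D{\left(-95,R{\left(12,v \right)} \right)} - 28153 = -95 - 28153 = -28248$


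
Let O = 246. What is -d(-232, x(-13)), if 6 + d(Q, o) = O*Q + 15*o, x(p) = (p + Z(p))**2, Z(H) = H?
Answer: 46938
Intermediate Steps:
x(p) = 4*p**2 (x(p) = (p + p)**2 = (2*p)**2 = 4*p**2)
d(Q, o) = -6 + 15*o + 246*Q (d(Q, o) = -6 + (246*Q + 15*o) = -6 + (15*o + 246*Q) = -6 + 15*o + 246*Q)
-d(-232, x(-13)) = -(-6 + 15*(4*(-13)**2) + 246*(-232)) = -(-6 + 15*(4*169) - 57072) = -(-6 + 15*676 - 57072) = -(-6 + 10140 - 57072) = -1*(-46938) = 46938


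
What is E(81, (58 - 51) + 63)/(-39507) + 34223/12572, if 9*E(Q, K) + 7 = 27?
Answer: 1738311587/638591148 ≈ 2.7221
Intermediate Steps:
E(Q, K) = 20/9 (E(Q, K) = -7/9 + (⅑)*27 = -7/9 + 3 = 20/9)
E(81, (58 - 51) + 63)/(-39507) + 34223/12572 = (20/9)/(-39507) + 34223/12572 = (20/9)*(-1/39507) + 34223*(1/12572) = -20/355563 + 4889/1796 = 1738311587/638591148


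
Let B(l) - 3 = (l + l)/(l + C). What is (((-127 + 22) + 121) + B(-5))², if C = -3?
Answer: 6561/16 ≈ 410.06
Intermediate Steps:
B(l) = 3 + 2*l/(-3 + l) (B(l) = 3 + (l + l)/(l - 3) = 3 + (2*l)/(-3 + l) = 3 + 2*l/(-3 + l))
(((-127 + 22) + 121) + B(-5))² = (((-127 + 22) + 121) + (-9 + 5*(-5))/(-3 - 5))² = ((-105 + 121) + (-9 - 25)/(-8))² = (16 - ⅛*(-34))² = (16 + 17/4)² = (81/4)² = 6561/16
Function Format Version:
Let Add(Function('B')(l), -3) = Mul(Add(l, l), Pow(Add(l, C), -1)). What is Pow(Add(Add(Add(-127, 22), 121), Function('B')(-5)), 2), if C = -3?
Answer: Rational(6561, 16) ≈ 410.06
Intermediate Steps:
Function('B')(l) = Add(3, Mul(2, l, Pow(Add(-3, l), -1))) (Function('B')(l) = Add(3, Mul(Add(l, l), Pow(Add(l, -3), -1))) = Add(3, Mul(Mul(2, l), Pow(Add(-3, l), -1))) = Add(3, Mul(2, l, Pow(Add(-3, l), -1))))
Pow(Add(Add(Add(-127, 22), 121), Function('B')(-5)), 2) = Pow(Add(Add(Add(-127, 22), 121), Mul(Pow(Add(-3, -5), -1), Add(-9, Mul(5, -5)))), 2) = Pow(Add(Add(-105, 121), Mul(Pow(-8, -1), Add(-9, -25))), 2) = Pow(Add(16, Mul(Rational(-1, 8), -34)), 2) = Pow(Add(16, Rational(17, 4)), 2) = Pow(Rational(81, 4), 2) = Rational(6561, 16)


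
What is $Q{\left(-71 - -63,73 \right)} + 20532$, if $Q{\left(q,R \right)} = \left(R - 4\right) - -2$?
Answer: $20603$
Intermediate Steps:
$Q{\left(q,R \right)} = -2 + R$ ($Q{\left(q,R \right)} = \left(-4 + R\right) + \left(-19 + 21\right) = \left(-4 + R\right) + 2 = -2 + R$)
$Q{\left(-71 - -63,73 \right)} + 20532 = \left(-2 + 73\right) + 20532 = 71 + 20532 = 20603$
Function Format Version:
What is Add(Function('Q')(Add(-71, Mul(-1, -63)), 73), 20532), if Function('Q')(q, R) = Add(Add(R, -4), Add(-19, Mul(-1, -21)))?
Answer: 20603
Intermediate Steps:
Function('Q')(q, R) = Add(-2, R) (Function('Q')(q, R) = Add(Add(-4, R), Add(-19, 21)) = Add(Add(-4, R), 2) = Add(-2, R))
Add(Function('Q')(Add(-71, Mul(-1, -63)), 73), 20532) = Add(Add(-2, 73), 20532) = Add(71, 20532) = 20603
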